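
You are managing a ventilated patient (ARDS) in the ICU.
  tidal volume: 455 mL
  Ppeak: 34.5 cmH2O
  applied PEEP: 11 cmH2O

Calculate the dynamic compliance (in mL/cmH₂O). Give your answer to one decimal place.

19.4

Dynamic compliance = Vt / (PIP − PEEP) = 455 / (34.5 − 11) = 455 / 23.5 = 19.362 mL/cmH2O.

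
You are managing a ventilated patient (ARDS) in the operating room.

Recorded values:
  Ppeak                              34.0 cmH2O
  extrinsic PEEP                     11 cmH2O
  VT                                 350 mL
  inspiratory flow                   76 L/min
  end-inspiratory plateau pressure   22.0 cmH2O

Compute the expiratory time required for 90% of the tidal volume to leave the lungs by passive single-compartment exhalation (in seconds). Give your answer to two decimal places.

Flow: 76 L/min ÷ 60 = 1.2667 L/s.
R = (PIP − Pplat)/V̇ = (34.0 − 22.0) / 1.2667 = 12.0/1.2667 = 9.473 cmH2O·s/L.
C = Vt/(Pplat − PEEP) = 350.0 / (22.0 − 11) = 350.0/11.0 = 31.818 mL/cmH2O.
τ = R × C = 9.473 × 0.03182 L/cmH2O = 0.3014 s.
t = −τ·ln(1 − 0.90) = −0.3014·ln(0.1) = 0.694 s.

0.69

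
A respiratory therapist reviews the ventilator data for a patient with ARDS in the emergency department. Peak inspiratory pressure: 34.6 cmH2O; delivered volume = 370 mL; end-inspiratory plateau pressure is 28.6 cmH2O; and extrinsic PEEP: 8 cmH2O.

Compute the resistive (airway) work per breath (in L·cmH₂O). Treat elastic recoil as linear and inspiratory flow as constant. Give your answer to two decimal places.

With constant inspiratory flow the resistive pressure is constant at PIP − Pplat = 34.6 − 28.6 = 6.0 cmH2O, so resistive work = 6.0 × 0.370 = 2.22 L·cmH2O.

2.22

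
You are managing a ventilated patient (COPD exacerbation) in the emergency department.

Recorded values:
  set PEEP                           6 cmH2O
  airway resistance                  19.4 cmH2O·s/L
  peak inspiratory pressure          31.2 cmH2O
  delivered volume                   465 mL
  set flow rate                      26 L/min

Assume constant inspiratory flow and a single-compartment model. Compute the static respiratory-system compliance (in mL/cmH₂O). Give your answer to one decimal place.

Flow: 26 L/min ÷ 60 = 0.4333 L/s.
Equation of motion (constant flow): PIP = Vt/C + R·V̇ + PEEP.
Vt/C = PIP − R·V̇ − PEEP = 31.2 − 19.4×0.4333 − 6 = 31.2 − 8.406 − 6 = 16.794 cmH2O.
C = Vt / 16.794 = 465 / 16.794 = 27.688 mL/cmH2O.

27.7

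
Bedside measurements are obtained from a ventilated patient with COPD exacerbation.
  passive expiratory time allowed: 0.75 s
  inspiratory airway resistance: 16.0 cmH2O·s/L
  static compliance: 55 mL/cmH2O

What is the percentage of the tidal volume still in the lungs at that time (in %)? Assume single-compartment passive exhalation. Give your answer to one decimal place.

τ = R × C = 16.0 × 55 mL/cmH2O = 16.0 × 0.055 L/cmH2O = 0.88 s.
Passive exhalation: V(t)/V₀ = e^(−t/τ) = e^(−0.75/0.88) = 0.4264.
Fraction remaining = 0.4264 → 42.64%.

42.6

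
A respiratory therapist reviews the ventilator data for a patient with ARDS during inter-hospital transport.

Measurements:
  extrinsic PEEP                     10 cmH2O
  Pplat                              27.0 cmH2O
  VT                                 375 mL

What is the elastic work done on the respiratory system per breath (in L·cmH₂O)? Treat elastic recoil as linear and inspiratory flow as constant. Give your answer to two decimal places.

3.19

Elastic work ≈ ½ × (Pplat − PEEP) × Vt = 0.5 × (27.0 − 10) × 0.375 L = 0.5 × 17.0 × 0.375 = 3.188 L·cmH2O.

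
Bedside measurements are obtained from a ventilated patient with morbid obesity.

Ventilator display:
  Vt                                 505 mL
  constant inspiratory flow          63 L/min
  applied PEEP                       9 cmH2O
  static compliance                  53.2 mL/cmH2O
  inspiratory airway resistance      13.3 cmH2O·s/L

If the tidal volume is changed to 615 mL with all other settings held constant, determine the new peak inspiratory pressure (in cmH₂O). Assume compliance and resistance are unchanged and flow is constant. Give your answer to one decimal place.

Flow: 63 L/min ÷ 60 = 1.05 L/s.
PIP = Vt/C + R·V̇ + PEEP (constant-flow equation of motion).
Only the elastic term changes: ΔPIP = ΔVt / C = (615 − 505) / 53.2 = 2.068 cmH2O.
Original PIP = 505/53.2 + 13.3×1.05 + 9 = 32.457 cmH2O; new PIP = 32.457 + (2.068) = 34.525 cmH2O.

34.5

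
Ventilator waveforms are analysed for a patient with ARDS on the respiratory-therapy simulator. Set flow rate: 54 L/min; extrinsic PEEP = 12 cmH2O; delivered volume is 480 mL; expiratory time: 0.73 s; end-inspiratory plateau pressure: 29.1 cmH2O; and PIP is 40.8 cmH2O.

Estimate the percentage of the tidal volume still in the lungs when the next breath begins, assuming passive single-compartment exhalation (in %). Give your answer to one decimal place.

Flow: 54 L/min ÷ 60 = 0.9 L/s.
R = (PIP − Pplat)/V̇ = (40.8 − 29.1) / 0.9 = 11.7/0.9 = 13.0 cmH2O·s/L.
C = Vt/(Pplat − PEEP) = 480.0 / (29.1 − 12) = 480.0/17.1 = 28.07 mL/cmH2O.
τ = R × C = 13.0 × 0.02807 L/cmH2O = 0.3649 s.
Fraction remaining at end-expiration = e^(−Te/τ) = e^(−0.73/0.3649) = 0.1353 → 13.53%.

13.5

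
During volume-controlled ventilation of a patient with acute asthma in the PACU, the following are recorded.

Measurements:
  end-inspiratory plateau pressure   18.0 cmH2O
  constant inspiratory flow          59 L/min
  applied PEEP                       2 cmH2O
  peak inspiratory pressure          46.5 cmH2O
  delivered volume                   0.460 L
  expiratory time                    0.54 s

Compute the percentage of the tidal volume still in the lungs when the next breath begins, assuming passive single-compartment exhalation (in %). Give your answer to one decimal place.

52.3

Flow: 59 L/min ÷ 60 = 0.9833 L/s.
R = (PIP − Pplat)/V̇ = (46.5 − 18.0) / 0.9833 = 28.5/0.9833 = 28.984 cmH2O·s/L.
C = Vt/(Pplat − PEEP) = 460.0 / (18.0 − 2) = 460.0/16.0 = 28.75 mL/cmH2O.
τ = R × C = 28.984 × 0.02875 L/cmH2O = 0.8333 s.
Fraction remaining at end-expiration = e^(−Te/τ) = e^(−0.54/0.8333) = 0.5231 → 52.31%.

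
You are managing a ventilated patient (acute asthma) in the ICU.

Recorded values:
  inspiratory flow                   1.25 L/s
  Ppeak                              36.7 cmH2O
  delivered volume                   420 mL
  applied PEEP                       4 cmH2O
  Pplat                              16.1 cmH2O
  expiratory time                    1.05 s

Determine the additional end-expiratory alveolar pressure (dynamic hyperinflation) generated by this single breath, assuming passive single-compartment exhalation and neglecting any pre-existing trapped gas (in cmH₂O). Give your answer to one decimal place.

R = (PIP − Pplat)/V̇ = (36.7 − 16.1) / 1.25 = 20.6/1.25 = 16.48 cmH2O·s/L.
C = Vt/(Pplat − PEEP) = 420.0 / (16.1 − 4) = 420.0/12.1 = 34.711 mL/cmH2O.
τ = R × C = 16.48 × 0.03471 L/cmH2O = 0.572 s.
Fraction remaining = e^(−Te/τ) = e^(−1.05/0.572) = 0.1595; trapped volume = 420.0 × 0.1595 = 66.99 mL.
Additional alveolar pressure from trapping ≈ V_trapped / C = 66.99 / 34.711 = 1.93 cmH2O.

1.9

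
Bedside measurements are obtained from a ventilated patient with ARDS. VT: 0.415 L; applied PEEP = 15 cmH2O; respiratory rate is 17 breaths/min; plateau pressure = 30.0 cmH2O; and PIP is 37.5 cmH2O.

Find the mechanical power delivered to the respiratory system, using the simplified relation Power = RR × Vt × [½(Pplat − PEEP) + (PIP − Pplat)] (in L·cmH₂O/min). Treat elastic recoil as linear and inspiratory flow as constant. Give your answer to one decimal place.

Per-breath work = Vt × [½(Pplat−PEEP) + (PIP−Pplat)] = 0.415 × [0.5×15.0 + 7.5] = 0.415 × 15.0 = 6.225 L·cmH2O.
Power = 17 × 6.225 = 105.83 L·cmH2O/min.

105.8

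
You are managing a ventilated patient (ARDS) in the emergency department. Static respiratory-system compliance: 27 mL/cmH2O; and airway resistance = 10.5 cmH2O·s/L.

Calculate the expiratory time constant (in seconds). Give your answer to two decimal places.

τ = R × C = 10.5 × 27 mL/cmH2O = 10.5 × 0.027 L/cmH2O = 0.2835 s.

0.28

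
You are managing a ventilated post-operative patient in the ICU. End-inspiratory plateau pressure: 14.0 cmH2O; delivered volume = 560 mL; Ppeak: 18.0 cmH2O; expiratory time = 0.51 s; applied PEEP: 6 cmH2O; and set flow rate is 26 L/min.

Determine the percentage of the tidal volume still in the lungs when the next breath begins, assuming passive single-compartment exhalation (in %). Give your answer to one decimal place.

Flow: 26 L/min ÷ 60 = 0.4333 L/s.
R = (PIP − Pplat)/V̇ = (18.0 − 14.0) / 0.4333 = 4.0/0.4333 = 9.231 cmH2O·s/L.
C = Vt/(Pplat − PEEP) = 560.0 / (14.0 − 6) = 560.0/8.0 = 70.0 mL/cmH2O.
τ = R × C = 9.231 × 0.07 L/cmH2O = 0.6462 s.
Fraction remaining at end-expiration = e^(−Te/τ) = e^(−0.51/0.6462) = 0.4542 → 45.42%.

45.4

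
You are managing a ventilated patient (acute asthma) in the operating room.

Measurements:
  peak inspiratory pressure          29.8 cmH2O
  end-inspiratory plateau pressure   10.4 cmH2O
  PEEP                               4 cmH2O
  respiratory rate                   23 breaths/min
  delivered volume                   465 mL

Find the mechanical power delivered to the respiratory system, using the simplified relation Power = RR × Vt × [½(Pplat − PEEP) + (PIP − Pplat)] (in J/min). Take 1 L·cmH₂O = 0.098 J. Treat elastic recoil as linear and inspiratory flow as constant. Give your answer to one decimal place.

Per-breath work = Vt × [½(Pplat−PEEP) + (PIP−Pplat)] = 0.465 × [0.5×6.4 + 19.4] = 0.465 × 22.6 = 10.509 L·cmH2O.
Power = 23 × 10.509 = 241.71 L·cmH2O/min.
× 0.098 J/(L·cmH2O) → 23.688 J/min.

23.7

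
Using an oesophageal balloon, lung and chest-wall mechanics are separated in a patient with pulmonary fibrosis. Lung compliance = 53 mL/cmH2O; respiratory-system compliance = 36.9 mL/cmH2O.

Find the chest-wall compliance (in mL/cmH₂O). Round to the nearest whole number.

121

1/Ccw = 1/Crs − 1/CL.
1/Ccw = 1/36.9 − 1/53 = 0.008232.
Ccw = 121.48 mL/cmH2O.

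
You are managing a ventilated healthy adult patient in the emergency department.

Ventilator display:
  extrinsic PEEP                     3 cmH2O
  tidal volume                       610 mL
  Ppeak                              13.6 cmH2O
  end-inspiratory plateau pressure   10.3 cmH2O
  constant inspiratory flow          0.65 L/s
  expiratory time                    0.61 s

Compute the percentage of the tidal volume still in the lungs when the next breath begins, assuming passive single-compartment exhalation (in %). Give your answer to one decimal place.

23.7

R = (PIP − Pplat)/V̇ = (13.6 − 10.3) / 0.65 = 3.3/0.65 = 5.077 cmH2O·s/L.
C = Vt/(Pplat − PEEP) = 610.0 / (10.3 − 3) = 610.0/7.3 = 83.562 mL/cmH2O.
τ = R × C = 5.077 × 0.08356 L/cmH2O = 0.4242 s.
Fraction remaining at end-expiration = e^(−Te/τ) = e^(−0.61/0.4242) = 0.2374 → 23.74%.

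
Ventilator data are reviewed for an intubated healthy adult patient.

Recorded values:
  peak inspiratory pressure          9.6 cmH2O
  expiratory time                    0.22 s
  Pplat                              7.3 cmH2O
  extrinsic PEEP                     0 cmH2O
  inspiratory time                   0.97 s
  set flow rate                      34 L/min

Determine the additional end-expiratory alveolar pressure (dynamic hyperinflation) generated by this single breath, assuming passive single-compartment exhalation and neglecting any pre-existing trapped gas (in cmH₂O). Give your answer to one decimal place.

Flow: 34 L/min ÷ 60 = 0.5667 L/s.
Vt = flow × Ti = 0.5667 L/s × 0.97 s × 1000 mL/L = 549.7 mL.
R = (PIP − Pplat)/V̇ = (9.6 − 7.3) / 0.5667 = 2.3/0.5667 = 4.059 cmH2O·s/L.
C = Vt/(Pplat − PEEP) = 549.7 / (7.3 − 0) = 549.7/7.3 = 75.301 mL/cmH2O.
τ = R × C = 4.059 × 0.0753 L/cmH2O = 0.3056 s.
Fraction remaining = e^(−Te/τ) = e^(−0.22/0.3056) = 0.4868; trapped volume = 549.7 × 0.4868 = 267.59 mL.
Additional alveolar pressure from trapping ≈ V_trapped / C = 267.59 / 75.301 = 3.554 cmH2O.

3.6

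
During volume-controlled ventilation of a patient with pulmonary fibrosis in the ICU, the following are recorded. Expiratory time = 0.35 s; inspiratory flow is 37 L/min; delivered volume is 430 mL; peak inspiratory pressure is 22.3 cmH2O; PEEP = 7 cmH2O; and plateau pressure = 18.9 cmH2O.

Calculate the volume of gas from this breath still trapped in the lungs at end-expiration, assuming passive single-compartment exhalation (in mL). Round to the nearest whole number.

Flow: 37 L/min ÷ 60 = 0.6167 L/s.
R = (PIP − Pplat)/V̇ = (22.3 − 18.9) / 0.6167 = 3.4/0.6167 = 5.513 cmH2O·s/L.
C = Vt/(Pplat − PEEP) = 430.0 / (18.9 − 7) = 430.0/11.9 = 36.134 mL/cmH2O.
τ = R × C = 5.513 × 0.03613 L/cmH2O = 0.1992 s.
Fraction remaining = e^(−Te/τ) = e^(−0.35/0.1992) = 0.1726.
Trapped volume = 430.0 × 0.1726 = 74.218 mL.

74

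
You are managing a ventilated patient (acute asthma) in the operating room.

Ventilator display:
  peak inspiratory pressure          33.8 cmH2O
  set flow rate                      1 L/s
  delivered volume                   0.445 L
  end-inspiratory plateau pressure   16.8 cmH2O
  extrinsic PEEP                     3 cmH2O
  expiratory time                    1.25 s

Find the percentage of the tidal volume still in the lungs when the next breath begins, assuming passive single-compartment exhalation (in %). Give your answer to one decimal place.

R = (PIP − Pplat)/V̇ = (33.8 − 16.8) / 1 = 17.0/1 = 17.0 cmH2O·s/L.
C = Vt/(Pplat − PEEP) = 445.0 / (16.8 − 3) = 445.0/13.8 = 32.246 mL/cmH2O.
τ = R × C = 17.0 × 0.03225 L/cmH2O = 0.5483 s.
Fraction remaining at end-expiration = e^(−Te/τ) = e^(−1.25/0.5483) = 0.1023 → 10.23%.

10.2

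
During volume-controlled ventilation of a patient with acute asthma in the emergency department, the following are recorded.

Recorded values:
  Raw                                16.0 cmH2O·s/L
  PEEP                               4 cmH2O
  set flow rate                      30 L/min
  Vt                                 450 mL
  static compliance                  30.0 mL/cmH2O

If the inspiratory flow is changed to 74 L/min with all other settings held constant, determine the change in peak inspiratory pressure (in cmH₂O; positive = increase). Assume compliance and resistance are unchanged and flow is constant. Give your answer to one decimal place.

Flow: 30 L/min ÷ 60 = 0.5 L/s.
New flow: 74 L/min ÷ 60 = 1.2333 L/s.
PIP = Vt/C + R·V̇ + PEEP (constant-flow equation of motion).
Only the resistive term changes: ΔPIP = R × ΔV̇ = 16.0 × (1.2333 − 0.5) = 16.0 × 0.7333 = 11.733 cmH2O.

11.7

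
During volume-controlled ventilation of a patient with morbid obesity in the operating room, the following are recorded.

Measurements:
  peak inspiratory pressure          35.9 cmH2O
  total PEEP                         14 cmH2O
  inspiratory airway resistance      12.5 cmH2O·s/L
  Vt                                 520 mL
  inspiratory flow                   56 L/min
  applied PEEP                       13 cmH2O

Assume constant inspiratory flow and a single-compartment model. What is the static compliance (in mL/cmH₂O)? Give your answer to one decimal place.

50.8

Flow: 56 L/min ÷ 60 = 0.9333 L/s.
Total PEEP = 14 cmH2O (set 13 + intrinsic 1); this is the baseline alveolar pressure.
Equation of motion (constant flow): PIP = Vt/C + R·V̇ + PEEP.
Vt/C = PIP − R·V̇ − PEEP = 35.9 − 12.5×0.9333 − 14 = 35.9 − 11.666 − 14 = 10.234 cmH2O.
C = Vt / 10.234 = 520 / 10.234 = 50.811 mL/cmH2O.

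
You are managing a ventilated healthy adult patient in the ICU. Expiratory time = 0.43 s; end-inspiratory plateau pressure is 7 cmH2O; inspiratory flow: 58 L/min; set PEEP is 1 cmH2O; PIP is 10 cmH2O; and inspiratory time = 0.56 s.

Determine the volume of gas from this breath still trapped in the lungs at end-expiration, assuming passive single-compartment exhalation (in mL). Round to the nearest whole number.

117

Flow: 58 L/min ÷ 60 = 0.9667 L/s.
Vt = flow × Ti = 0.9667 L/s × 0.56 s × 1000 mL/L = 541.35 mL.
R = (PIP − Pplat)/V̇ = (10 − 7) / 0.9667 = 3.0/0.9667 = 3.103 cmH2O·s/L.
C = Vt/(Pplat − PEEP) = 541.35 / (7 − 1) = 541.35/6.0 = 90.225 mL/cmH2O.
τ = R × C = 3.103 × 0.09023 L/cmH2O = 0.28 s.
Fraction remaining = e^(−Te/τ) = e^(−0.43/0.28) = 0.2153.
Trapped volume = 541.35 × 0.2153 = 116.55 mL.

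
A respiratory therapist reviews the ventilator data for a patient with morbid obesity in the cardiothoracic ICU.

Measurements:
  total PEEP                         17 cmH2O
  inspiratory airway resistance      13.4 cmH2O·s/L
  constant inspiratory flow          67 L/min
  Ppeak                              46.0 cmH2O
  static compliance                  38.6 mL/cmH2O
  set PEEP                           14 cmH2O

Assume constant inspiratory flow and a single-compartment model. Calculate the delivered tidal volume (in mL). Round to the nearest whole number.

542

Flow: 67 L/min ÷ 60 = 1.1167 L/s.
Total PEEP = 17 cmH2O (set 14 + intrinsic 3); this is the baseline alveolar pressure.
Equation of motion (constant flow): PIP = Vt/C + R·V̇ + PEEP.
Vt/C = PIP − R·V̇ − PEEP = 46.0 − 14.964 − 17 = 14.036 cmH2O.
Vt = C × 14.036 = 38.6 × 14.036 = 541.79 mL.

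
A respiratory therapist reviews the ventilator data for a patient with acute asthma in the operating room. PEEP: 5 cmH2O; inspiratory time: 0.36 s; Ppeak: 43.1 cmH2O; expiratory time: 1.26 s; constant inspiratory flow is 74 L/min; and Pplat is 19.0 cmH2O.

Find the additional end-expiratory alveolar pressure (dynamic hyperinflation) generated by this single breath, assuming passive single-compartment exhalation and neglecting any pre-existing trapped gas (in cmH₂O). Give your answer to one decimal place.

1.8

Flow: 74 L/min ÷ 60 = 1.2333 L/s.
Vt = flow × Ti = 1.2333 L/s × 0.36 s × 1000 mL/L = 443.99 mL.
R = (PIP − Pplat)/V̇ = (43.1 − 19.0) / 1.2333 = 24.1/1.2333 = 19.541 cmH2O·s/L.
C = Vt/(Pplat − PEEP) = 443.99 / (19.0 − 5) = 443.99/14.0 = 31.714 mL/cmH2O.
τ = R × C = 19.541 × 0.03171 L/cmH2O = 0.6196 s.
Fraction remaining = e^(−Te/τ) = e^(−1.26/0.6196) = 0.1309; trapped volume = 443.99 × 0.1309 = 58.118 mL.
Additional alveolar pressure from trapping ≈ V_trapped / C = 58.118 / 31.714 = 1.833 cmH2O.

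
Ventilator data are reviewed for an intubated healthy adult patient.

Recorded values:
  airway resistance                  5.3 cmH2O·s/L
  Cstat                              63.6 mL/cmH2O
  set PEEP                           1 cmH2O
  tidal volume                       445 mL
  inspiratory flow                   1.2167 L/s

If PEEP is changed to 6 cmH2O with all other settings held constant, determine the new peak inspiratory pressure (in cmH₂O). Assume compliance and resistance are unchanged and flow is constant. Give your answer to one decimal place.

19.4

PIP = Vt/C + R·V̇ + PEEP (constant-flow equation of motion).
Only the baseline term changes: ΔPIP = ΔPEEP = 6 − 1 = 5.0 cmH2O.
Original PIP = 445/63.6 + 5.3×1.2167 + 1 = 14.445 cmH2O; new PIP = 14.445 + (5.0) = 19.445 cmH2O.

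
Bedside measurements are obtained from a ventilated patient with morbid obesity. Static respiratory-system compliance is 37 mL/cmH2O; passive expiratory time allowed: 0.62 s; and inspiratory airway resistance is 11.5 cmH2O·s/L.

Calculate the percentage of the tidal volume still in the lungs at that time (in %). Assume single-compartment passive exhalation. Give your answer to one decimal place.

τ = R × C = 11.5 × 37 mL/cmH2O = 11.5 × 0.037 L/cmH2O = 0.4255 s.
Passive exhalation: V(t)/V₀ = e^(−t/τ) = e^(−0.62/0.4255) = 0.2329.
Fraction remaining = 0.2329 → 23.29%.

23.3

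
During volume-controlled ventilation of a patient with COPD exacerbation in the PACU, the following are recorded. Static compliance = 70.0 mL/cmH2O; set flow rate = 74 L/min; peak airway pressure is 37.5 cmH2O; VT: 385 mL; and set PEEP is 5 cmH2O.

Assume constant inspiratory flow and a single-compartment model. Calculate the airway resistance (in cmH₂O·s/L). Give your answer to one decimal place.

Flow: 74 L/min ÷ 60 = 1.2333 L/s.
Equation of motion (constant flow): PIP = Vt/C + R·V̇ + PEEP.
R·V̇ = PIP − Vt/C − PEEP = 37.5 − 385/70.0 − 5 = 37.5 − 5.5 − 5 = 27.0 cmH2O.
R = 27.0 / 1.2333 = 21.892 cmH2O·s/L.

21.9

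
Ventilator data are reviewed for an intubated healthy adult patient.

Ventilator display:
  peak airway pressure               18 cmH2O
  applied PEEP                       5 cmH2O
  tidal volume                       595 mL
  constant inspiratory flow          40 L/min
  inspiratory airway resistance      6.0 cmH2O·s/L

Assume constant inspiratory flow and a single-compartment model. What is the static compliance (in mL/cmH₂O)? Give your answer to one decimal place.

66.1

Flow: 40 L/min ÷ 60 = 0.6667 L/s.
Equation of motion (constant flow): PIP = Vt/C + R·V̇ + PEEP.
Vt/C = PIP − R·V̇ − PEEP = 18 − 6.0×0.6667 − 5 = 18 − 4.0 − 5 = 9.0 cmH2O.
C = Vt / 9.0 = 595 / 9.0 = 66.111 mL/cmH2O.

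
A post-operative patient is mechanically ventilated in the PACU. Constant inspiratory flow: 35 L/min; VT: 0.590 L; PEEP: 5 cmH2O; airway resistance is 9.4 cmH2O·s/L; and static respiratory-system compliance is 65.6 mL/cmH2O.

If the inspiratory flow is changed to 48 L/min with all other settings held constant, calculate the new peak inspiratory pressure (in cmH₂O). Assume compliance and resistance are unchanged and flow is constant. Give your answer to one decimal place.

Flow: 35 L/min ÷ 60 = 0.5833 L/s.
New flow: 48 L/min ÷ 60 = 0.8 L/s.
PIP = Vt/C + R·V̇ + PEEP (constant-flow equation of motion).
Only the resistive term changes: ΔPIP = R × ΔV̇ = 9.4 × (0.8 − 0.5833) = 9.4 × 0.2167 = 2.037 cmH2O.
Original PIP = 590/65.6 + 9.4×0.5833 + 5 = 19.477 cmH2O; new PIP = 19.477 + (2.037) = 21.514 cmH2O.

21.5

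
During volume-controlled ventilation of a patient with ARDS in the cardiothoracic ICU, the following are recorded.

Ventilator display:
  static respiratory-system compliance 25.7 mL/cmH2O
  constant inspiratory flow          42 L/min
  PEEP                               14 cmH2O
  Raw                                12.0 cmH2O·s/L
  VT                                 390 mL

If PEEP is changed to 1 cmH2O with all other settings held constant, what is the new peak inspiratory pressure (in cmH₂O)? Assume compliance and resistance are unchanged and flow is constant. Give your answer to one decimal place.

Flow: 42 L/min ÷ 60 = 0.7 L/s.
PIP = Vt/C + R·V̇ + PEEP (constant-flow equation of motion).
Only the baseline term changes: ΔPIP = ΔPEEP = 1 − 14 = -13.0 cmH2O.
Original PIP = 390/25.7 + 12.0×0.7 + 14 = 37.575 cmH2O; new PIP = 37.575 + (-13.0) = 24.575 cmH2O.

24.6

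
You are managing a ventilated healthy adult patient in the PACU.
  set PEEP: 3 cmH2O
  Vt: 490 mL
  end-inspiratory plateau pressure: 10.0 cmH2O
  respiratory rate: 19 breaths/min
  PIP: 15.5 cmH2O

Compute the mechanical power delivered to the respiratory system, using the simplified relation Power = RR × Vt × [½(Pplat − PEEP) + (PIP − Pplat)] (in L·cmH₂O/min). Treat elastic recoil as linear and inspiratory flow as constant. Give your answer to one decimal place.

83.8

Per-breath work = Vt × [½(Pplat−PEEP) + (PIP−Pplat)] = 0.490 × [0.5×7.0 + 5.5] = 0.490 × 9.0 = 4.41 L·cmH2O.
Power = 19 × 4.41 = 83.79 L·cmH2O/min.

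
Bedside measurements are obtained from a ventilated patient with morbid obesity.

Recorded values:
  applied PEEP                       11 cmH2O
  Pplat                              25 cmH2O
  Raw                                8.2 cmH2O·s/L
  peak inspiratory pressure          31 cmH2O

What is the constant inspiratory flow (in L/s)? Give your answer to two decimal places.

flow = (PIP − Pplat) / Raw = 6.0 / 8.2 = 0.7317 L/s.

0.73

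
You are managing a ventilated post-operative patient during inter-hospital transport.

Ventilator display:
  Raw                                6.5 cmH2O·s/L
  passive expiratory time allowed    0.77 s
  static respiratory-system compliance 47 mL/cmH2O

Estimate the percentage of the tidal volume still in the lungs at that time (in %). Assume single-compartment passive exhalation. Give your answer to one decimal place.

8.0

τ = R × C = 6.5 × 47 mL/cmH2O = 6.5 × 0.047 L/cmH2O = 0.3055 s.
Passive exhalation: V(t)/V₀ = e^(−t/τ) = e^(−0.77/0.3055) = 0.08042.
Fraction remaining = 0.08042 → 8.042%.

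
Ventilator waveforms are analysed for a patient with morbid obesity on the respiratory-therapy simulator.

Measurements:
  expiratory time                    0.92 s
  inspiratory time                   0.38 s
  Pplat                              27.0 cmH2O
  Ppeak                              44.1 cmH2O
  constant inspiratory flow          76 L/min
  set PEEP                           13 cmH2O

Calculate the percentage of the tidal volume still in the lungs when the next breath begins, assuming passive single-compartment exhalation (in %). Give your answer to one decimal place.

13.8

Flow: 76 L/min ÷ 60 = 1.2667 L/s.
Vt = flow × Ti = 1.2667 L/s × 0.38 s × 1000 mL/L = 481.35 mL.
R = (PIP − Pplat)/V̇ = (44.1 − 27.0) / 1.2667 = 17.1/1.2667 = 13.5 cmH2O·s/L.
C = Vt/(Pplat − PEEP) = 481.35 / (27.0 − 13) = 481.35/14.0 = 34.382 mL/cmH2O.
τ = R × C = 13.5 × 0.03438 L/cmH2O = 0.4641 s.
Fraction remaining at end-expiration = e^(−Te/τ) = e^(−0.92/0.4641) = 0.1377 → 13.77%.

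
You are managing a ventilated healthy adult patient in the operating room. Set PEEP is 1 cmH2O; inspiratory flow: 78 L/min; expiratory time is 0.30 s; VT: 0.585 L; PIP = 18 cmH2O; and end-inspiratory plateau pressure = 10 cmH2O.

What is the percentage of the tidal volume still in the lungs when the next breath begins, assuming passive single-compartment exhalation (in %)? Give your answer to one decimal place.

47.2

Flow: 78 L/min ÷ 60 = 1.3 L/s.
R = (PIP − Pplat)/V̇ = (18 − 10) / 1.3 = 8.0/1.3 = 6.154 cmH2O·s/L.
C = Vt/(Pplat − PEEP) = 585.0 / (10 − 1) = 585.0/9.0 = 65.0 mL/cmH2O.
τ = R × C = 6.154 × 0.065 L/cmH2O = 0.4 s.
Fraction remaining at end-expiration = e^(−Te/τ) = e^(−0.30/0.4) = 0.4724 → 47.24%.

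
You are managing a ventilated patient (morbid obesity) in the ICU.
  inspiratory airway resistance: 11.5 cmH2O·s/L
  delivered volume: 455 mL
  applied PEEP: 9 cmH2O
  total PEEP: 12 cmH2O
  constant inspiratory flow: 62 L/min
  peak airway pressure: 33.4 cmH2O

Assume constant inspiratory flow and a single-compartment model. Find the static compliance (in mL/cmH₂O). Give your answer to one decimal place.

47.8

Flow: 62 L/min ÷ 60 = 1.0333 L/s.
Total PEEP = 12 cmH2O (set 9 + intrinsic 3); this is the baseline alveolar pressure.
Equation of motion (constant flow): PIP = Vt/C + R·V̇ + PEEP.
Vt/C = PIP − R·V̇ − PEEP = 33.4 − 11.5×1.0333 − 12 = 33.4 − 11.883 − 12 = 9.517 cmH2O.
C = Vt / 9.517 = 455 / 9.517 = 47.809 mL/cmH2O.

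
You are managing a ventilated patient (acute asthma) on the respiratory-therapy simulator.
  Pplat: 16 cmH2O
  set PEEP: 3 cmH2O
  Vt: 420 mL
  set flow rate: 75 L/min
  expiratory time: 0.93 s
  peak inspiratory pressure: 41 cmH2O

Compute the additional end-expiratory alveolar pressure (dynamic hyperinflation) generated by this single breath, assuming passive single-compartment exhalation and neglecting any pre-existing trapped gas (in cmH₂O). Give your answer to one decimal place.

3.1

Flow: 75 L/min ÷ 60 = 1.25 L/s.
R = (PIP − Pplat)/V̇ = (41 − 16) / 1.25 = 25.0/1.25 = 20.0 cmH2O·s/L.
C = Vt/(Pplat − PEEP) = 420.0 / (16 − 3) = 420.0/13.0 = 32.308 mL/cmH2O.
τ = R × C = 20.0 × 0.03231 L/cmH2O = 0.6462 s.
Fraction remaining = e^(−Te/τ) = e^(−0.93/0.6462) = 0.2371; trapped volume = 420.0 × 0.2371 = 99.582 mL.
Additional alveolar pressure from trapping ≈ V_trapped / C = 99.582 / 32.308 = 3.082 cmH2O.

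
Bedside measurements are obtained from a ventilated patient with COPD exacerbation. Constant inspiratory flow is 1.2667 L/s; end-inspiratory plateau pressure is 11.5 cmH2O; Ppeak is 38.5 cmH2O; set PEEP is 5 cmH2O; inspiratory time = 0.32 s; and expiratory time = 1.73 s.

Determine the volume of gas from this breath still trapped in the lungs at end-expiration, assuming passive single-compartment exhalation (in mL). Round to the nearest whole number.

Vt = flow × Ti = 1.2667 L/s × 0.32 s × 1000 mL/L = 405.34 mL.
R = (PIP − Pplat)/V̇ = (38.5 − 11.5) / 1.2667 = 27.0/1.2667 = 21.315 cmH2O·s/L.
C = Vt/(Pplat − PEEP) = 405.34 / (11.5 − 5) = 405.34/6.5 = 62.36 mL/cmH2O.
τ = R × C = 21.315 × 0.06236 L/cmH2O = 1.329 s.
Fraction remaining = e^(−Te/τ) = e^(−1.73/1.329) = 0.2721.
Trapped volume = 405.34 × 0.2721 = 110.29 mL.

110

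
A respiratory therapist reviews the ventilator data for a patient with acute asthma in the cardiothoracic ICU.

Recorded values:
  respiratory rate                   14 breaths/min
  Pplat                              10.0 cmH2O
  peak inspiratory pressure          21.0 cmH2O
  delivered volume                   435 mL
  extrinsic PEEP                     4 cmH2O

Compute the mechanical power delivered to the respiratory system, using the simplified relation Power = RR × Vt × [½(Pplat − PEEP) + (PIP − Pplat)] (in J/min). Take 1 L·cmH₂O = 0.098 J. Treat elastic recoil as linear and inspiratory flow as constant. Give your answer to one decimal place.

8.4

Per-breath work = Vt × [½(Pplat−PEEP) + (PIP−Pplat)] = 0.435 × [0.5×6.0 + 11.0] = 0.435 × 14.0 = 6.09 L·cmH2O.
Power = 14 × 6.09 = 85.26 L·cmH2O/min.
× 0.098 J/(L·cmH2O) → 8.355 J/min.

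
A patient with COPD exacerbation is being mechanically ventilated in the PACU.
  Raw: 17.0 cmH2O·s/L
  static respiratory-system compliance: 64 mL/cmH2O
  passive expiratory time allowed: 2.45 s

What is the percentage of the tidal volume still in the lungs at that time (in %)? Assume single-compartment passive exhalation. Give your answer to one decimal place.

10.5

τ = R × C = 17.0 × 64 mL/cmH2O = 17.0 × 0.064 L/cmH2O = 1.088 s.
Passive exhalation: V(t)/V₀ = e^(−t/τ) = e^(−2.45/1.088) = 0.1052.
Fraction remaining = 0.1052 → 10.52%.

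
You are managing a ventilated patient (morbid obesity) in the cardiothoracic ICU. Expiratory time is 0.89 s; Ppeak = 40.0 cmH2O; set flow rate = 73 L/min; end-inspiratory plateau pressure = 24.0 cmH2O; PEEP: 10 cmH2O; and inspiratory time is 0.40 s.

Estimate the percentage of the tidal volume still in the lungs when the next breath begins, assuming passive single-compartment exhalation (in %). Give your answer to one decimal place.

14.3

Flow: 73 L/min ÷ 60 = 1.2167 L/s.
Vt = flow × Ti = 1.2167 L/s × 0.40 s × 1000 mL/L = 486.68 mL.
R = (PIP − Pplat)/V̇ = (40.0 − 24.0) / 1.2167 = 16.0/1.2167 = 13.15 cmH2O·s/L.
C = Vt/(Pplat − PEEP) = 486.68 / (24.0 − 10) = 486.68/14.0 = 34.763 mL/cmH2O.
τ = R × C = 13.15 × 0.03476 L/cmH2O = 0.4571 s.
Fraction remaining at end-expiration = e^(−Te/τ) = e^(−0.89/0.4571) = 0.1427 → 14.27%.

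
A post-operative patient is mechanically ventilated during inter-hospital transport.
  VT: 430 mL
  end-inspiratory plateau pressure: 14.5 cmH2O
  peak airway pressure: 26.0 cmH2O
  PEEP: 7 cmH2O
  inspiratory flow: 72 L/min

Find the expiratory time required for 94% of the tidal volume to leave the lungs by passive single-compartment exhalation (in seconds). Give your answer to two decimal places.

1.55

Flow: 72 L/min ÷ 60 = 1.2 L/s.
R = (PIP − Pplat)/V̇ = (26.0 − 14.5) / 1.2 = 11.5/1.2 = 9.583 cmH2O·s/L.
C = Vt/(Pplat − PEEP) = 430.0 / (14.5 − 7) = 430.0/7.5 = 57.333 mL/cmH2O.
τ = R × C = 9.583 × 0.05733 L/cmH2O = 0.5494 s.
t = −τ·ln(1 − 0.94) = −0.5494·ln(0.06) = 1.546 s.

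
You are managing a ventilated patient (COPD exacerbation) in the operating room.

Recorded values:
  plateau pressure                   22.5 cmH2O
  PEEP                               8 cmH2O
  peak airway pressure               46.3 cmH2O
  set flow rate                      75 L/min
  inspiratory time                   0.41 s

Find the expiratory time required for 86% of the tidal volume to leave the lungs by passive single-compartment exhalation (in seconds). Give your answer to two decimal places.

1.32

Flow: 75 L/min ÷ 60 = 1.25 L/s.
Vt = flow × Ti = 1.25 L/s × 0.41 s × 1000 mL/L = 512.5 mL.
R = (PIP − Pplat)/V̇ = (46.3 − 22.5) / 1.25 = 23.8/1.25 = 19.04 cmH2O·s/L.
C = Vt/(Pplat − PEEP) = 512.5 / (22.5 − 8) = 512.5/14.5 = 35.345 mL/cmH2O.
τ = R × C = 19.04 × 0.03535 L/cmH2O = 0.6731 s.
t = −τ·ln(1 − 0.86) = −0.6731·ln(0.14) = 1.323 s.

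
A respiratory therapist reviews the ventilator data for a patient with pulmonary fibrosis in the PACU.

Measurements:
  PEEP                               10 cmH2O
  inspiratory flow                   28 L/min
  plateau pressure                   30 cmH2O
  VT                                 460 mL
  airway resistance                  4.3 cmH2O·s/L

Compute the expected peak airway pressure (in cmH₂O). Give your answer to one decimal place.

Flow: 28 L/min ÷ 60 = 0.4667 L/s.
PIP = Pplat + Raw × flow = 30 + 4.3 × 0.4667 = 30 + 2.007 = 32.007 cmH2O.

32.0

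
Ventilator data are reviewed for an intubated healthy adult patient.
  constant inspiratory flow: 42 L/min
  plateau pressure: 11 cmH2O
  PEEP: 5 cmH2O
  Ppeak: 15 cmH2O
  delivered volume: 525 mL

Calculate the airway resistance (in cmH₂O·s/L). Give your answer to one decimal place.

Flow: 42 L/min ÷ 60 = 0.7 L/s.
Raw = (PIP − Pplat) / flow = (15 − 11) / 0.7 = 4.0 / 0.7 = 5.714 cmH2O·s/L.

5.7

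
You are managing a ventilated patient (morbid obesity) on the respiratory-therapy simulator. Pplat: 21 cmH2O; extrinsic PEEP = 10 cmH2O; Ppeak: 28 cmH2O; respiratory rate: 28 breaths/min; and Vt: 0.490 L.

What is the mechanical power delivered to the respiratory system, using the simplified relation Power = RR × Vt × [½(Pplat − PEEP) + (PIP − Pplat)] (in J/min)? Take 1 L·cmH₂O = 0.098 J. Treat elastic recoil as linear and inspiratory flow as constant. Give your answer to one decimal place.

Per-breath work = Vt × [½(Pplat−PEEP) + (PIP−Pplat)] = 0.490 × [0.5×11.0 + 7.0] = 0.490 × 12.5 = 6.125 L·cmH2O.
Power = 28 × 6.125 = 171.5 L·cmH2O/min.
× 0.098 J/(L·cmH2O) → 16.807 J/min.

16.8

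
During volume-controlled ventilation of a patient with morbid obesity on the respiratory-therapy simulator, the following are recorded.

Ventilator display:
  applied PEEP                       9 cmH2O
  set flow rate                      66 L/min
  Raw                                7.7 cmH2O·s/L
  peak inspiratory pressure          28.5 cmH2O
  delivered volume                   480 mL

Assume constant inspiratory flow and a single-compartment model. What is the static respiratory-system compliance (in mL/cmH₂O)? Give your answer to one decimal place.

43.5

Flow: 66 L/min ÷ 60 = 1.1 L/s.
Equation of motion (constant flow): PIP = Vt/C + R·V̇ + PEEP.
Vt/C = PIP − R·V̇ − PEEP = 28.5 − 7.7×1.1 − 9 = 28.5 − 8.47 − 9 = 11.03 cmH2O.
C = Vt / 11.03 = 480 / 11.03 = 43.518 mL/cmH2O.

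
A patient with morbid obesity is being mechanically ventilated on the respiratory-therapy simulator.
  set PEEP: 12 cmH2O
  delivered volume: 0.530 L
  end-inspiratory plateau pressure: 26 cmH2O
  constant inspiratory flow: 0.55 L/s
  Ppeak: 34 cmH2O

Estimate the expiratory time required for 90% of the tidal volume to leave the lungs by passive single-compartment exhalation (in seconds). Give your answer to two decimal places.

R = (PIP − Pplat)/V̇ = (34 − 26) / 0.55 = 8.0/0.55 = 14.545 cmH2O·s/L.
C = Vt/(Pplat − PEEP) = 530.0 / (26 − 12) = 530.0/14.0 = 37.857 mL/cmH2O.
τ = R × C = 14.545 × 0.03786 L/cmH2O = 0.5507 s.
t = −τ·ln(1 − 0.90) = −0.5507·ln(0.1) = 1.268 s.

1.27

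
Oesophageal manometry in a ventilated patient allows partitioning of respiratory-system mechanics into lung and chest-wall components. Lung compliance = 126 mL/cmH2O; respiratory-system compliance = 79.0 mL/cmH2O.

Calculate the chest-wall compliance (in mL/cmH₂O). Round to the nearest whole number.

1/Ccw = 1/Crs − 1/CL.
1/Ccw = 1/79.0 − 1/126 = 0.004722.
Ccw = 211.77 mL/cmH2O.

212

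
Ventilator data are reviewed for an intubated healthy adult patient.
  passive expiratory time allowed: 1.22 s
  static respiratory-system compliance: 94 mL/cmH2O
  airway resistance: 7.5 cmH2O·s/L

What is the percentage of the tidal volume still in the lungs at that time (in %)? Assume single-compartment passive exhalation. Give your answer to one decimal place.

17.7

τ = R × C = 7.5 × 94 mL/cmH2O = 7.5 × 0.094 L/cmH2O = 0.705 s.
Passive exhalation: V(t)/V₀ = e^(−t/τ) = e^(−1.22/0.705) = 0.1772.
Fraction remaining = 0.1772 → 17.72%.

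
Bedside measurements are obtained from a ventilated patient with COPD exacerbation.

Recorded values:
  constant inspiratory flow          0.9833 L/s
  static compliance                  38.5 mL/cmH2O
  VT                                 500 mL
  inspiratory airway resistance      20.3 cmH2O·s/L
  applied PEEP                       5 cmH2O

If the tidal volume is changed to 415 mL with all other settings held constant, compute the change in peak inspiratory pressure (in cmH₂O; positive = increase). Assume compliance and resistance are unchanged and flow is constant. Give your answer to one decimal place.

PIP = Vt/C + R·V̇ + PEEP (constant-flow equation of motion).
Only the elastic term changes: ΔPIP = ΔVt / C = (415 − 500) / 38.5 = -2.208 cmH2O.

-2.2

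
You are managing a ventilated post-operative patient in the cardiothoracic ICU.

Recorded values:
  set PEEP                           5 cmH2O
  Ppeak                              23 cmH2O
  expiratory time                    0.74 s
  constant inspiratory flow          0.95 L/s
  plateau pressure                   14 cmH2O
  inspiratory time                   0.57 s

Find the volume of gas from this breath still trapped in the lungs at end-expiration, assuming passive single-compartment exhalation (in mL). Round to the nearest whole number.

148

Vt = flow × Ti = 0.95 L/s × 0.57 s × 1000 mL/L = 541.5 mL.
R = (PIP − Pplat)/V̇ = (23 − 14) / 0.95 = 9.0/0.95 = 9.474 cmH2O·s/L.
C = Vt/(Pplat − PEEP) = 541.5 / (14 − 5) = 541.5/9.0 = 60.167 mL/cmH2O.
τ = R × C = 9.474 × 0.06017 L/cmH2O = 0.5701 s.
Fraction remaining = e^(−Te/τ) = e^(−0.74/0.5701) = 0.2731.
Trapped volume = 541.5 × 0.2731 = 147.88 mL.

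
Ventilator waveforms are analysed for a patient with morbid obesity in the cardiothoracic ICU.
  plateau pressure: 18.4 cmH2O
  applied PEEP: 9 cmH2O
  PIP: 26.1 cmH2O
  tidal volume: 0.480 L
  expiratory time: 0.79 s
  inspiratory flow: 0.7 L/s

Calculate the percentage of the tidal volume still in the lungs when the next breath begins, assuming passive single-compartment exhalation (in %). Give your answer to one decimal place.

R = (PIP − Pplat)/V̇ = (26.1 − 18.4) / 0.7 = 7.7/0.7 = 11.0 cmH2O·s/L.
C = Vt/(Pplat − PEEP) = 480.0 / (18.4 − 9) = 480.0/9.4 = 51.064 mL/cmH2O.
τ = R × C = 11.0 × 0.05106 L/cmH2O = 0.5617 s.
Fraction remaining at end-expiration = e^(−Te/τ) = e^(−0.79/0.5617) = 0.245 → 24.5%.

24.5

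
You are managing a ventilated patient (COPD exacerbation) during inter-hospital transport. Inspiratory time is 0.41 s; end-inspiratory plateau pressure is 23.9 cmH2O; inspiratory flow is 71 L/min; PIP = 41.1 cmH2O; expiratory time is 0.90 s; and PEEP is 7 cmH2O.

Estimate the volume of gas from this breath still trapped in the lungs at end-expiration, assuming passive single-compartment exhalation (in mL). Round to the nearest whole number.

Flow: 71 L/min ÷ 60 = 1.1833 L/s.
Vt = flow × Ti = 1.1833 L/s × 0.41 s × 1000 mL/L = 485.15 mL.
R = (PIP − Pplat)/V̇ = (41.1 − 23.9) / 1.1833 = 17.2/1.1833 = 14.536 cmH2O·s/L.
C = Vt/(Pplat − PEEP) = 485.15 / (23.9 − 7) = 485.15/16.9 = 28.707 mL/cmH2O.
τ = R × C = 14.536 × 0.02871 L/cmH2O = 0.4173 s.
Fraction remaining = e^(−Te/τ) = e^(−0.90/0.4173) = 0.1157.
Trapped volume = 485.15 × 0.1157 = 56.132 mL.

56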